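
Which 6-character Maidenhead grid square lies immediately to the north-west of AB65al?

Longitude subsquare a = 0; −1 → -1, wraps to 23 = x, carry into square.
Longitude square 6; −1 → 5.
Latitude subsquare l = 11; +1 → 12 = m.

AB55xm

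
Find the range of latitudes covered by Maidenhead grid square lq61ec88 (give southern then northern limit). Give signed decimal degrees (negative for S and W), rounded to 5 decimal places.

Field L=11, Q=16: +11·20° lon, +16·10° lat → SW at lon 40°, lat 70°.
Square 6, 1: +6·2° lon, +1·1° lat → SW at lon 52°, lat 71°.
Subsquare e=4, c=2: +4·0.0833333° lon, +2·0.0416667° lat → SW at lon 52.3333°, lat 71.0833°.
Extended square 8, 8: +8·0.00833333° lon, +8·0.00416667° lat → SW at lon 52.4°, lat 71.1167°.
Cell spans 0.00833333° lon × 0.00416667° lat.
south 71.11667, north 71.12083.

71.11667, 71.12083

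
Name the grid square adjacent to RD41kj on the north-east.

Longitude subsquare k = 10; +1 → 11 = l.
Latitude subsquare j = 9; +1 → 10 = k.

RD41lk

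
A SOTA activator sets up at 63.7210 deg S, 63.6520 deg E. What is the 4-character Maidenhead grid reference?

MC16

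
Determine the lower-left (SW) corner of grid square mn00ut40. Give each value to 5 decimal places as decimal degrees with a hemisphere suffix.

Field M=12, N=13: +12·20° lon, +13·10° lat → SW at lon 60°, lat 40°.
Square 0, 0: +0·2° lon, +0·1° lat → SW at lon 60°, lat 40°.
Subsquare u=20, t=19: +20·0.0833333° lon, +19·0.0416667° lat → SW at lon 61.6667°, lat 40.7917°.
Extended square 4, 0: +4·0.00833333° lon, +0·0.00416667° lat → SW at lon 61.7°, lat 40.7917°.
latitude 40.79167° N, longitude 61.70000° E.

40.79167° N, 61.70000° E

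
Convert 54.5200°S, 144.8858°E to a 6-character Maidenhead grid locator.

Shift to the Maidenhead origin (180°W, 90°S): lon 324.8858, lat 35.4800.
Field: lon ⌊324.8858/20⌋ = 16 → Q; lat ⌊35.4800/10⌋ = 3 → D.
Square: lon ⌊4.8858/2⌋ = 2; lat ⌊5.4800/1⌋ = 5.
Subsquare: lon ⌊0.8858/0.0833333⌋ = 10 → k; lat ⌊0.4800/0.0416667⌋ = 11 → l.

QD25kl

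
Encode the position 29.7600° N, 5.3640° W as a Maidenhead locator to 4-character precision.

Add 180° to longitude and 90° to latitude: 174.64, 119.76.
Field (20°×10°, letters A–R): 174.64/20 → 8 → I, 119.76/10 → 11 → L; chars IL.
Square (2°×1°, digits 0–9): 14.64/2 → 7, 9.76/1 → 9; chars 79.

IL79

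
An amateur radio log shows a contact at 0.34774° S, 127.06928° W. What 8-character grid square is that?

Shift to the Maidenhead origin (180°W, 90°S): lon 52.93072, lat 89.65226.
Field (20°×10°, letters A–R): lon ⌊52.93072/20⌋ = 2 → C; lat ⌊89.65226/10⌋ = 8 → I.
Square (2°×1°, digits 0–9): lon ⌊12.93072/2⌋ = 6; lat ⌊9.65226/1⌋ = 9.
Subsquare (5′×2.5′, letters a–x): lon ⌊0.93072/0.0833333⌋ = 11 → l; lat ⌊0.65226/0.0416667⌋ = 15 → p.
Extended square (30″×15″, digits 0–9): lon ⌊0.01405/0.00833333⌋ = 1; lat ⌊0.02726/0.00416667⌋ = 6.

CI69lp16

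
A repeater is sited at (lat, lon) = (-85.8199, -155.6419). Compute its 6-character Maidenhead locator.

Shift to the Maidenhead origin (180°W, 90°S): lon 24.3581, lat 4.1801.
Field: lon ⌊24.3581/20⌋ = 1 → B; lat ⌊4.1801/10⌋ = 0 → A.
Square: lon ⌊4.3581/2⌋ = 2; lat ⌊4.1801/1⌋ = 4.
Subsquare: lon ⌊0.3581/0.0833333⌋ = 4 → e; lat ⌊0.1801/0.0416667⌋ = 4 → e.

BA24ee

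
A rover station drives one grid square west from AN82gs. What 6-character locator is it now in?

Longitude subsquare g = 6; −1 → 5 = f.
The latitude characters are unchanged.

AN82fs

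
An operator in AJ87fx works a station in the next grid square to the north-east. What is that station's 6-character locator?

AJ88ga

Longitude subsquare f = 5; +1 → 6 = g.
Latitude subsquare x = 23; +1 → 24, wraps to 0 = a, carry into square.
Latitude square 7; +1 → 8.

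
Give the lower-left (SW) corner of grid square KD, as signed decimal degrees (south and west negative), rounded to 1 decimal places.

-60.0, 20.0

Field K=10, D=3: +10·20° lon, +3·10° lat → SW at lon 20°, lat -60°.
latitude -60.0, longitude 20.0.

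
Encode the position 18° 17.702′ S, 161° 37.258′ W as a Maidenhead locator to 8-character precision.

AH91eq59

Shift to the Maidenhead origin (180°W, 90°S): lon 18.37903, lat 71.70497.
Field: 18.37903/20 → 0 → A, 71.70497/10 → 7 → H; chars AH.
Square: 18.37903/2 → 9, 1.70497/1 → 1; chars 91.
Subsquare: 0.37903/0.0833333 → 4 → e, 0.70497/0.0416667 → 16 → q; chars eq.
Extended square: 0.04570/0.00833333 → 5, 0.03830/0.00416667 → 9; chars 59.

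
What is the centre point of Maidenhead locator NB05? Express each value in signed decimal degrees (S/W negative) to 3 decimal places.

Field N=13, B=1: +13·20° lon, +1·10° lat → SW at lon 80°, lat -80°.
Square 0, 5: +0·2° lon, +5·1° lat → SW at lon 80°, lat -75°.
Cell spans 2° lon × 1° lat. Centre is SW corner plus half of each.
latitude -74.500, longitude 81.000.

-74.500, 81.000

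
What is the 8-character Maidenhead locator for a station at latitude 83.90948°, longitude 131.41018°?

PR53qv98

Shift to the Maidenhead origin (180°W, 90°S): lon 311.41018, lat 173.90948.
Field: 311.41018/20 → 15 → P, 173.90948/10 → 17 → R; chars PR.
Square: 11.41018/2 → 5, 3.90948/1 → 3; chars 53.
Subsquare: 1.41018/0.0833333 → 16 → q, 0.90948/0.0416667 → 21 → v; chars qv.
Extended square: 0.07685/0.00833333 → 9, 0.03448/0.00416667 → 8; chars 98.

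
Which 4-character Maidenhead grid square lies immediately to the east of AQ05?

AQ15

Longitude square 0; +1 → 1.
The latitude characters are unchanged.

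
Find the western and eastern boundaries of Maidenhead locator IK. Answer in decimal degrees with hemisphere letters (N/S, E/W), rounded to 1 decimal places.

Field I=8, K=10: +8·20° lon, +10·10° lat → SW at lon -20°, lat 10°.
Cell spans 20° lon × 10° lat.
west 20.0° W, east 0.0° E.

20.0° W, 0.0° E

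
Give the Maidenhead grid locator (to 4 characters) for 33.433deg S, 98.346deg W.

EF06

Shift to the Maidenhead origin (180°W, 90°S): lon 81.65, lat 56.57.
Field: lon ⌊81.65/20⌋ = 4 → E; lat ⌊56.57/10⌋ = 5 → F.
Square: lon ⌊1.65/2⌋ = 0; lat ⌊6.57/1⌋ = 6.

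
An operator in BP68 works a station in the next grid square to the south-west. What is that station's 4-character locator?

BP57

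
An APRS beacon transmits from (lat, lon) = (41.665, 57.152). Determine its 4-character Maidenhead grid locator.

Shift to the Maidenhead origin (180°W, 90°S): lon 237.15, lat 131.66.
Field: lon ⌊237.15/20⌋ = 11 → L; lat ⌊131.66/10⌋ = 13 → N.
Square: lon ⌊17.15/2⌋ = 8; lat ⌊1.66/1⌋ = 1.

LN81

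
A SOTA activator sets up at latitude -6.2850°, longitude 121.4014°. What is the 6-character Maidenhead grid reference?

Offset from 180°W / 90°S: lon 301.4014°, lat 83.7150°.
Field: lon ⌊301.4014/20⌋ = 15 → P; lat ⌊83.7150/10⌋ = 8 → I.
Square: lon ⌊1.4014/2⌋ = 0; lat ⌊3.7150/1⌋ = 3.
Subsquare: lon ⌊1.4014/0.0833333⌋ = 16 → q; lat ⌊0.7150/0.0416667⌋ = 17 → r.

PI03qr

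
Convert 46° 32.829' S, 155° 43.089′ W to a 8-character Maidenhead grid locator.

BE23dk38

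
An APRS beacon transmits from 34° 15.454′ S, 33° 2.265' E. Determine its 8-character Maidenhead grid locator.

KF65mr48

Shift to the Maidenhead origin (180°W, 90°S): lon 213.03775, lat 55.74243.
Field: 213.03775/20 → 10 → K, 55.74243/10 → 5 → F; chars KF.
Square: 13.03775/2 → 6, 5.74243/1 → 5; chars 65.
Subsquare: 1.03775/0.0833333 → 12 → m, 0.74243/0.0416667 → 17 → r; chars mr.
Extended square: 0.03775/0.00833333 → 4, 0.03410/0.00416667 → 8; chars 48.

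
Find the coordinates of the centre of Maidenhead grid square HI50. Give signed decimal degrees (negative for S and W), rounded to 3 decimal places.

Field H=7, I=8: +7·20° lon, +8·10° lat → SW at lon -40°, lat -10°.
Square 5, 0: +5·2° lon, +0·1° lat → SW at lon -30°, lat -10°.
Cell spans 2° lon × 1° lat. Centre is SW corner plus half of each.
latitude -9.500, longitude -29.000.

-9.500, -29.000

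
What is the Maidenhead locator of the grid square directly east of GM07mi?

GM07ni

Longitude subsquare m = 12; +1 → 13 = n.
The latitude characters are unchanged.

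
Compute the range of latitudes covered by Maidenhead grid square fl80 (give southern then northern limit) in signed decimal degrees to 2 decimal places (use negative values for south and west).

20.00, 21.00

Field F=5, L=11: +5·20° lon, +11·10° lat → SW at lon -80°, lat 20°.
Square 8, 0: +8·2° lon, +0·1° lat → SW at lon -64°, lat 20°.
Cell spans 2° lon × 1° lat.
south 20.00, north 21.00.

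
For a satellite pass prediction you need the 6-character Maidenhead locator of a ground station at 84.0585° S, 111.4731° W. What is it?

DA45gw

Add 180° to longitude and 90° to latitude: 68.5269, 5.9415.
Field (20°×10°, letters A–R): 68.5269/20 → 3 → D, 5.9415/10 → 0 → A; chars DA.
Square (2°×1°, digits 0–9): 8.5269/2 → 4, 5.9415/1 → 5; chars 45.
Subsquare (5′×2.5′, letters a–x): 0.5269/0.0833333 → 6 → g, 0.9415/0.0416667 → 22 → w; chars gw.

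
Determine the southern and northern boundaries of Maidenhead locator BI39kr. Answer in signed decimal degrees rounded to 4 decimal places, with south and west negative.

-0.2917, -0.2500

Field B=1, I=8: +1·20° lon, +8·10° lat → SW at lon -160°, lat -10°.
Square 3, 9: +3·2° lon, +9·1° lat → SW at lon -154°, lat -1°.
Subsquare k=10, r=17: +10·0.0833333° lon, +17·0.0416667° lat → SW at lon -153.167°, lat -0.291667°.
Cell spans 0.0833333° lon × 0.0416667° lat.
south -0.2917, north -0.2500.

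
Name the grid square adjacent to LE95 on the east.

ME05

Longitude square 9; +1 → 10, wraps to 0, carry into field.
Longitude field L = 11; +1 → 12 = M.
The latitude characters are unchanged.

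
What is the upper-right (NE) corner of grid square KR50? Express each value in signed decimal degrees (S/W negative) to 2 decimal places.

81.00, 32.00

Field K=10, R=17: +10·20° lon, +17·10° lat → SW at lon 20°, lat 80°.
Square 5, 0: +5·2° lon, +0·1° lat → SW at lon 30°, lat 80°.
Cell spans 2° lon × 1° lat. NE corner is SW corner plus one full cell.
latitude 81.00, longitude 32.00.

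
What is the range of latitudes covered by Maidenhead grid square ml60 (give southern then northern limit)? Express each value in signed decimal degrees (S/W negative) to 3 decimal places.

Field M=12, L=11: +12·20° lon, +11·10° lat → SW at lon 60°, lat 20°.
Square 6, 0: +6·2° lon, +0·1° lat → SW at lon 72°, lat 20°.
Cell spans 2° lon × 1° lat.
south 20.000, north 21.000.

20.000, 21.000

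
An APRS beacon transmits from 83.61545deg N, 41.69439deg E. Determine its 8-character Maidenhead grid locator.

LR03uo37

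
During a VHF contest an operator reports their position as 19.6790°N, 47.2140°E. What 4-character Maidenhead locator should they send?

LK39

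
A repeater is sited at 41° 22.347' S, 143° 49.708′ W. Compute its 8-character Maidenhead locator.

Add 180° to longitude and 90° to latitude: 36.17153, 48.62755.
Field (20°×10°, letters A–R): 36.17153/20 → 1 → B, 48.62755/10 → 4 → E; chars BE.
Square (2°×1°, digits 0–9): 16.17153/2 → 8, 8.62755/1 → 8; chars 88.
Subsquare (5′×2.5′, letters a–x): 0.17153/0.0833333 → 2 → c, 0.62755/0.0416667 → 15 → p; chars cp.
Extended square (30″×15″, digits 0–9): 0.00487/0.00833333 → 0, 0.00255/0.00416667 → 0; chars 00.

BE88cp00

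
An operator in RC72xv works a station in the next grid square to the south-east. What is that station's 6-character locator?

Longitude subsquare x = 23; +1 → 24, wraps to 0 = a, carry into square.
Longitude square 7; +1 → 8.
Latitude subsquare v = 21; −1 → 20 = u.

RC82au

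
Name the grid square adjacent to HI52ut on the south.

Latitude subsquare t = 19; −1 → 18 = s.
The longitude characters are unchanged.

HI52us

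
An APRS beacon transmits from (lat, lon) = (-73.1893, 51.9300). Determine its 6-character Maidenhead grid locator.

Add 180° to longitude and 90° to latitude: 231.9300, 16.8107.
Field: lon ⌊231.9300/20⌋ = 11 → L; lat ⌊16.8107/10⌋ = 1 → B.
Square: lon ⌊11.9300/2⌋ = 5; lat ⌊6.8107/1⌋ = 6.
Subsquare: lon ⌊1.9300/0.0833333⌋ = 23 → x; lat ⌊0.8107/0.0416667⌋ = 19 → t.

LB56xt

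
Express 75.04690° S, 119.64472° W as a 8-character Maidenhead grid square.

DB04ew28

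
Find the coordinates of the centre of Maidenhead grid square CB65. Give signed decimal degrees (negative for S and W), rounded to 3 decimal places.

-74.500, -127.000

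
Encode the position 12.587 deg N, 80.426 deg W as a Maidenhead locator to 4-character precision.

EK92

Shift to the Maidenhead origin (180°W, 90°S): lon 99.57, lat 102.59.
Field: 99.57/20 → 4 → E, 102.59/10 → 10 → K; chars EK.
Square: 19.57/2 → 9, 2.59/1 → 2; chars 92.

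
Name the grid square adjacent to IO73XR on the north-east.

IO83as

Longitude subsquare x = 23; +1 → 24, wraps to 0 = a, carry into square.
Longitude square 7; +1 → 8.
Latitude subsquare r = 17; +1 → 18 = s.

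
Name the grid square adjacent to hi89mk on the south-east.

Longitude subsquare m = 12; +1 → 13 = n.
Latitude subsquare k = 10; −1 → 9 = j.

HI89nj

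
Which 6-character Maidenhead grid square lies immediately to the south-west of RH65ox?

RH65nw

Longitude subsquare o = 14; −1 → 13 = n.
Latitude subsquare x = 23; −1 → 22 = w.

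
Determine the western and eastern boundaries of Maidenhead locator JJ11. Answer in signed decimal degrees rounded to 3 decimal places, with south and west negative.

2.000, 4.000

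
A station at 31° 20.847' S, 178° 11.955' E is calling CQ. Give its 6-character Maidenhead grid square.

RF98cp

Shift to the Maidenhead origin (180°W, 90°S): lon 358.1993, lat 58.6526.
Field: lon ⌊358.1993/20⌋ = 17 → R; lat ⌊58.6526/10⌋ = 5 → F.
Square: lon ⌊18.1993/2⌋ = 9; lat ⌊8.6526/1⌋ = 8.
Subsquare: lon ⌊0.1993/0.0833333⌋ = 2 → c; lat ⌊0.6526/0.0416667⌋ = 15 → p.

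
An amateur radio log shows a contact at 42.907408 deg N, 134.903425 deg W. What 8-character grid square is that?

Shift to the Maidenhead origin (180°W, 90°S): lon 45.09658, lat 132.90741.
Field (20°×10°, letters A–R): 45.09658/20 → 2 → C, 132.90741/10 → 13 → N; chars CN.
Square (2°×1°, digits 0–9): 5.09658/2 → 2, 2.90741/1 → 2; chars 22.
Subsquare (5′×2.5′, letters a–x): 1.09658/0.0833333 → 13 → n, 0.90741/0.0416667 → 21 → v; chars nv.
Extended square (30″×15″, digits 0–9): 0.01324/0.00833333 → 1, 0.03241/0.00416667 → 7; chars 17.

CN22nv17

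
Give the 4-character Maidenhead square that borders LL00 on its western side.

Longitude square 0; −1 → -1, wraps to 9, carry into field.
Longitude field L = 11; −1 → 10 = K.
The latitude characters are unchanged.

KL90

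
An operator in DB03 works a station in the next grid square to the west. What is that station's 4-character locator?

CB93

Longitude square 0; −1 → -1, wraps to 9, carry into field.
Longitude field D = 3; −1 → 2 = C.
The latitude characters are unchanged.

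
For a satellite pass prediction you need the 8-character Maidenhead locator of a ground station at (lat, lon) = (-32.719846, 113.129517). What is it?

OF67ng57

Add 180° to longitude and 90° to latitude: 293.12952, 57.28015.
Field: lon ⌊293.12952/20⌋ = 14 → O; lat ⌊57.28015/10⌋ = 5 → F.
Square: lon ⌊13.12952/2⌋ = 6; lat ⌊7.28015/1⌋ = 7.
Subsquare: lon ⌊1.12952/0.0833333⌋ = 13 → n; lat ⌊0.28015/0.0416667⌋ = 6 → g.
Extended square: lon ⌊0.04618/0.00833333⌋ = 5; lat ⌊0.03015/0.00416667⌋ = 7.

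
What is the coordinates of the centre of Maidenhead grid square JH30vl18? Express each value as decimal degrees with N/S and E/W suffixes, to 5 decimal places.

Field J=9, H=7: +9·20° lon, +7·10° lat → SW at lon 0°, lat -20°.
Square 3, 0: +3·2° lon, +0·1° lat → SW at lon 6°, lat -20°.
Subsquare v=21, l=11: +21·0.0833333° lon, +11·0.0416667° lat → SW at lon 7.75°, lat -19.5417°.
Extended square 1, 8: +1·0.00833333° lon, +8·0.00416667° lat → SW at lon 7.75833°, lat -19.5083°.
Cell spans 0.00833333° lon × 0.00416667° lat. Centre is SW corner plus half of each.
latitude 19.50625° S, longitude 7.76250° E.

19.50625° S, 7.76250° E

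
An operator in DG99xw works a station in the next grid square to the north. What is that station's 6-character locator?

DG99xx

Latitude subsquare w = 22; +1 → 23 = x.
The longitude characters are unchanged.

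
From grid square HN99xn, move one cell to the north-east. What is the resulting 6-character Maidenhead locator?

IN09ao

Longitude subsquare x = 23; +1 → 24, wraps to 0 = a, carry into square.
Longitude square 9; +1 → 10, wraps to 0, carry into field.
Longitude field H = 7; +1 → 8 = I.
Latitude subsquare n = 13; +1 → 14 = o.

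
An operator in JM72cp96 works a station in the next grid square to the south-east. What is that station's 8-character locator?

Longitude extended square 9; +1 → 10, wraps to 0, carry into subsquare.
Longitude subsquare c = 2; +1 → 3 = d.
Latitude extended square 6; −1 → 5.

JM72dp05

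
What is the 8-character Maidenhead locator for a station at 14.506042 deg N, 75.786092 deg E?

Add 180° to longitude and 90° to latitude: 255.78609, 104.50604.
Field (20°×10°, letters A–R): 255.78609/20 → 12 → M, 104.50604/10 → 10 → K; chars MK.
Square (2°×1°, digits 0–9): 15.78609/2 → 7, 4.50604/1 → 4; chars 74.
Subsquare (5′×2.5′, letters a–x): 1.78609/0.0833333 → 21 → v, 0.50604/0.0416667 → 12 → m; chars vm.
Extended square (30″×15″, digits 0–9): 0.03609/0.00833333 → 4, 0.00604/0.00416667 → 1; chars 41.

MK74vm41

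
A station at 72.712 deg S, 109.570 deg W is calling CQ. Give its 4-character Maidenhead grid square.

Offset from 180°W / 90°S: lon 70.43°, lat 17.29°.
Field: lon ⌊70.43/20⌋ = 3 → D; lat ⌊17.29/10⌋ = 1 → B.
Square: lon ⌊10.43/2⌋ = 5; lat ⌊7.29/1⌋ = 7.

DB57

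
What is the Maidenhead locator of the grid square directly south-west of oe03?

Longitude square 0; −1 → -1, wraps to 9, carry into field.
Longitude field O = 14; −1 → 13 = N.
Latitude square 3; −1 → 2.

NE92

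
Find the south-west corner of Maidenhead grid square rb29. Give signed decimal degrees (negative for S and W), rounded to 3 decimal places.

Field R=17, B=1: +17·20° lon, +1·10° lat → SW at lon 160°, lat -80°.
Square 2, 9: +2·2° lon, +9·1° lat → SW at lon 164°, lat -71°.
latitude -71.000, longitude 164.000.

-71.000, 164.000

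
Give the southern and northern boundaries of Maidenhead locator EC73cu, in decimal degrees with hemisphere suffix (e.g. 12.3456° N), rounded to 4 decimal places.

66.1667° S, 66.1250° S

Field E=4, C=2: +4·20° lon, +2·10° lat → SW at lon -100°, lat -70°.
Square 7, 3: +7·2° lon, +3·1° lat → SW at lon -86°, lat -67°.
Subsquare c=2, u=20: +2·0.0833333° lon, +20·0.0416667° lat → SW at lon -85.8333°, lat -66.1667°.
Cell spans 0.0833333° lon × 0.0416667° lat.
south 66.1667° S, north 66.1250° S.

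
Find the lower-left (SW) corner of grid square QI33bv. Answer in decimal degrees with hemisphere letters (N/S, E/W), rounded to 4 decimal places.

6.1250° S, 146.0833° E

Field Q=16, I=8: +16·20° lon, +8·10° lat → SW at lon 140°, lat -10°.
Square 3, 3: +3·2° lon, +3·1° lat → SW at lon 146°, lat -7°.
Subsquare b=1, v=21: +1·0.0833333° lon, +21·0.0416667° lat → SW at lon 146.083°, lat -6.125°.
latitude 6.1250° S, longitude 146.0833° E.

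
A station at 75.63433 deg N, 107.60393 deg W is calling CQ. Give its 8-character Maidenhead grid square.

DQ65ep72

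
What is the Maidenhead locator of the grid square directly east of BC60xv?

BC70av

Longitude subsquare x = 23; +1 → 24, wraps to 0 = a, carry into square.
Longitude square 6; +1 → 7.
The latitude characters are unchanged.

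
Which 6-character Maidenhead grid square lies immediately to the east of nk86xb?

NK96ab

Longitude subsquare x = 23; +1 → 24, wraps to 0 = a, carry into square.
Longitude square 8; +1 → 9.
The latitude characters are unchanged.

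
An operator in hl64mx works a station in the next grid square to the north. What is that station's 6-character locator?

HL65ma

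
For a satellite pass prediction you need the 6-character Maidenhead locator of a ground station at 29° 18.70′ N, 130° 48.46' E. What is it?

PL59jh

Offset from 180°W / 90°S: lon 310.8077°, lat 119.3117°.
Field: lon ⌊310.8077/20⌋ = 15 → P; lat ⌊119.3117/10⌋ = 11 → L.
Square: lon ⌊10.8077/2⌋ = 5; lat ⌊9.3117/1⌋ = 9.
Subsquare: lon ⌊0.8077/0.0833333⌋ = 9 → j; lat ⌊0.3117/0.0416667⌋ = 7 → h.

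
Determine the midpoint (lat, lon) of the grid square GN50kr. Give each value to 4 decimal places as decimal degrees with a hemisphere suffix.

40.7292° N, 49.1250° W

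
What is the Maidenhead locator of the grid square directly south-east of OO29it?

Longitude subsquare i = 8; +1 → 9 = j.
Latitude subsquare t = 19; −1 → 18 = s.

OO29js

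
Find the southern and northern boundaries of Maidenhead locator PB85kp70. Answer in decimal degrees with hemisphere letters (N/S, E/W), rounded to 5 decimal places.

Field P=15, B=1: +15·20° lon, +1·10° lat → SW at lon 120°, lat -80°.
Square 8, 5: +8·2° lon, +5·1° lat → SW at lon 136°, lat -75°.
Subsquare k=10, p=15: +10·0.0833333° lon, +15·0.0416667° lat → SW at lon 136.833°, lat -74.375°.
Extended square 7, 0: +7·0.00833333° lon, +0·0.00416667° lat → SW at lon 136.892°, lat -74.375°.
Cell spans 0.00833333° lon × 0.00416667° lat.
south 74.37500° S, north 74.37083° S.

74.37500° S, 74.37083° S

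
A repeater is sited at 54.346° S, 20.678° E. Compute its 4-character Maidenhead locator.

Add 180° to longitude and 90° to latitude: 200.68, 35.65.
Field: 200.68/20 → 10 → K, 35.65/10 → 3 → D; chars KD.
Square: 0.68/2 → 0, 5.65/1 → 5; chars 05.

KD05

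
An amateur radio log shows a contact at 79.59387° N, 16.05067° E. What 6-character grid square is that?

JQ89ao

Shift to the Maidenhead origin (180°W, 90°S): lon 196.0507, lat 169.5939.
Field: lon ⌊196.0507/20⌋ = 9 → J; lat ⌊169.5939/10⌋ = 16 → Q.
Square: lon ⌊16.0507/2⌋ = 8; lat ⌊9.5939/1⌋ = 9.
Subsquare: lon ⌊0.0507/0.0833333⌋ = 0 → a; lat ⌊0.5939/0.0416667⌋ = 14 → o.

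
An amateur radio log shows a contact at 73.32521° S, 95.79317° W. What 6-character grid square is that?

EB26cq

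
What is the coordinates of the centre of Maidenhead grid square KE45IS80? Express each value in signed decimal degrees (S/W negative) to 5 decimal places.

-44.24792, 28.73750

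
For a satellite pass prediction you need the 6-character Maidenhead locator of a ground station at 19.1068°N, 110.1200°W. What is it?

DK49wc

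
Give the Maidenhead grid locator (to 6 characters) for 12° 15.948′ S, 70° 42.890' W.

Add 180° to longitude and 90° to latitude: 109.2852, 77.7342.
Field: lon ⌊109.2852/20⌋ = 5 → F; lat ⌊77.7342/10⌋ = 7 → H.
Square: lon ⌊9.2852/2⌋ = 4; lat ⌊7.7342/1⌋ = 7.
Subsquare: lon ⌊1.2852/0.0833333⌋ = 15 → p; lat ⌊0.7342/0.0416667⌋ = 17 → r.

FH47pr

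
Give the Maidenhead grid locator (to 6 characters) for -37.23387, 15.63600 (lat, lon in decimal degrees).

Shift to the Maidenhead origin (180°W, 90°S): lon 195.6360, lat 52.7661.
Field (20°×10°, letters A–R): lon ⌊195.6360/20⌋ = 9 → J; lat ⌊52.7661/10⌋ = 5 → F.
Square (2°×1°, digits 0–9): lon ⌊15.6360/2⌋ = 7; lat ⌊2.7661/1⌋ = 2.
Subsquare (5′×2.5′, letters a–x): lon ⌊1.6360/0.0833333⌋ = 19 → t; lat ⌊0.7661/0.0416667⌋ = 18 → s.

JF72ts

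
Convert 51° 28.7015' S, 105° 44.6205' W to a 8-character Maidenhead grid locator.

Add 180° to longitude and 90° to latitude: 74.25633, 38.52164.
Field: lon ⌊74.25633/20⌋ = 3 → D; lat ⌊38.52164/10⌋ = 3 → D.
Square: lon ⌊14.25633/2⌋ = 7; lat ⌊8.52164/1⌋ = 8.
Subsquare: lon ⌊0.25633/0.0833333⌋ = 3 → d; lat ⌊0.52164/0.0416667⌋ = 12 → m.
Extended square: lon ⌊0.00633/0.00833333⌋ = 0; lat ⌊0.02164/0.00416667⌋ = 5.

DD78dm05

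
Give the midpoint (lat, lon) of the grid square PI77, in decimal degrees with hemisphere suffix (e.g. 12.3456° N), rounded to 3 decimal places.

2.500° S, 135.000° E

Field P=15, I=8: +15·20° lon, +8·10° lat → SW at lon 120°, lat -10°.
Square 7, 7: +7·2° lon, +7·1° lat → SW at lon 134°, lat -3°.
Cell spans 2° lon × 1° lat. Centre is SW corner plus half of each.
latitude 2.500° S, longitude 135.000° E.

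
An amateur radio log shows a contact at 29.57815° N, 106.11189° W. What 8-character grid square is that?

Add 180° to longitude and 90° to latitude: 73.88811, 119.57815.
Field (20°×10°, letters A–R): lon ⌊73.88811/20⌋ = 3 → D; lat ⌊119.57815/10⌋ = 11 → L.
Square (2°×1°, digits 0–9): lon ⌊13.88811/2⌋ = 6; lat ⌊9.57815/1⌋ = 9.
Subsquare (5′×2.5′, letters a–x): lon ⌊1.88811/0.0833333⌋ = 22 → w; lat ⌊0.57815/0.0416667⌋ = 13 → n.
Extended square (30″×15″, digits 0–9): lon ⌊0.05478/0.00833333⌋ = 6; lat ⌊0.03648/0.00416667⌋ = 8.

DL69wn68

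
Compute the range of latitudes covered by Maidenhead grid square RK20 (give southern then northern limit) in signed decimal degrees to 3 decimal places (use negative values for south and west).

Field R=17, K=10: +17·20° lon, +10·10° lat → SW at lon 160°, lat 10°.
Square 2, 0: +2·2° lon, +0·1° lat → SW at lon 164°, lat 10°.
Cell spans 2° lon × 1° lat.
south 10.000, north 11.000.

10.000, 11.000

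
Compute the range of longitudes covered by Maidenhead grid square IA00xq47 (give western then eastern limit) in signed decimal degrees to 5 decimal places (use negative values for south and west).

Field I=8, A=0: +8·20° lon, +0·10° lat → SW at lon -20°, lat -90°.
Square 0, 0: +0·2° lon, +0·1° lat → SW at lon -20°, lat -90°.
Subsquare x=23, q=16: +23·0.0833333° lon, +16·0.0416667° lat → SW at lon -18.0833°, lat -89.3333°.
Extended square 4, 7: +4·0.00833333° lon, +7·0.00416667° lat → SW at lon -18.05°, lat -89.3042°.
Cell spans 0.00833333° lon × 0.00416667° lat.
west -18.05000, east -18.04167.

-18.05000, -18.04167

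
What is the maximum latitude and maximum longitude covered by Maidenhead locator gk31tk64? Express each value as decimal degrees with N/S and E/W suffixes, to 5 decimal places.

11.43750° N, 52.35833° W

Field G=6, K=10: +6·20° lon, +10·10° lat → SW at lon -60°, lat 10°.
Square 3, 1: +3·2° lon, +1·1° lat → SW at lon -54°, lat 11°.
Subsquare t=19, k=10: +19·0.0833333° lon, +10·0.0416667° lat → SW at lon -52.4167°, lat 11.4167°.
Extended square 6, 4: +6·0.00833333° lon, +4·0.00416667° lat → SW at lon -52.3667°, lat 11.4333°.
Cell spans 0.00833333° lon × 0.00416667° lat. NE corner is SW corner plus one full cell.
latitude 11.43750° N, longitude 52.35833° W.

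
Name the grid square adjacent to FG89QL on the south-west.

Longitude subsquare q = 16; −1 → 15 = p.
Latitude subsquare l = 11; −1 → 10 = k.

FG89pk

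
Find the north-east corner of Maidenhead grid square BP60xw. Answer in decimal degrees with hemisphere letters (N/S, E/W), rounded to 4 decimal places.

Field B=1, P=15: +1·20° lon, +15·10° lat → SW at lon -160°, lat 60°.
Square 6, 0: +6·2° lon, +0·1° lat → SW at lon -148°, lat 60°.
Subsquare x=23, w=22: +23·0.0833333° lon, +22·0.0416667° lat → SW at lon -146.083°, lat 60.9167°.
Cell spans 0.0833333° lon × 0.0416667° lat. NE corner is SW corner plus one full cell.
latitude 60.9583° N, longitude 146.0000° W.

60.9583° N, 146.0000° W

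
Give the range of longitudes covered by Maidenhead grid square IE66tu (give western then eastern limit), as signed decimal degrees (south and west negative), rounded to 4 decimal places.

Field I=8, E=4: +8·20° lon, +4·10° lat → SW at lon -20°, lat -50°.
Square 6, 6: +6·2° lon, +6·1° lat → SW at lon -8°, lat -44°.
Subsquare t=19, u=20: +19·0.0833333° lon, +20·0.0416667° lat → SW at lon -6.41667°, lat -43.1667°.
Cell spans 0.0833333° lon × 0.0416667° lat.
west -6.4167, east -6.3333.

-6.4167, -6.3333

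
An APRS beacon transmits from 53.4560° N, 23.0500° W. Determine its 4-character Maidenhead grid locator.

HO83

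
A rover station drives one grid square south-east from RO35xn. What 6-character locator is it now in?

Longitude subsquare x = 23; +1 → 24, wraps to 0 = a, carry into square.
Longitude square 3; +1 → 4.
Latitude subsquare n = 13; −1 → 12 = m.

RO45am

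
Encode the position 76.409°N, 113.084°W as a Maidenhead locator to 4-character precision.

DQ36

Shift to the Maidenhead origin (180°W, 90°S): lon 66.92, lat 166.41.
Field (20°×10°, letters A–R): 66.92/20 → 3 → D, 166.41/10 → 16 → Q; chars DQ.
Square (2°×1°, digits 0–9): 6.92/2 → 3, 6.41/1 → 6; chars 36.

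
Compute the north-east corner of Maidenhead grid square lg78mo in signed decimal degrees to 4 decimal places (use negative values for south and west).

-21.3750, 55.0833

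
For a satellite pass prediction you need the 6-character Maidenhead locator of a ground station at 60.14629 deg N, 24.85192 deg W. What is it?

Offset from 180°W / 90°S: lon 155.1481°, lat 150.1463°.
Field (20°×10°, letters A–R): 155.1481/20 → 7 → H, 150.1463/10 → 15 → P; chars HP.
Square (2°×1°, digits 0–9): 15.1481/2 → 7, 0.1463/1 → 0; chars 70.
Subsquare (5′×2.5′, letters a–x): 1.1481/0.0833333 → 13 → n, 0.1463/0.0416667 → 3 → d; chars nd.

HP70nd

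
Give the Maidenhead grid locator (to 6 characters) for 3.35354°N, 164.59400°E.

Offset from 180°W / 90°S: lon 344.5940°, lat 93.3535°.
Field (20°×10°, letters A–R): lon ⌊344.5940/20⌋ = 17 → R; lat ⌊93.3535/10⌋ = 9 → J.
Square (2°×1°, digits 0–9): lon ⌊4.5940/2⌋ = 2; lat ⌊3.3535/1⌋ = 3.
Subsquare (5′×2.5′, letters a–x): lon ⌊0.5940/0.0833333⌋ = 7 → h; lat ⌊0.3535/0.0416667⌋ = 8 → i.

RJ23hi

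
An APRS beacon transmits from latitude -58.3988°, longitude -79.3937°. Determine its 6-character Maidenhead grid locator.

FD01ho

Shift to the Maidenhead origin (180°W, 90°S): lon 100.6063, lat 31.6012.
Field (20°×10°, letters A–R): 100.6063/20 → 5 → F, 31.6012/10 → 3 → D; chars FD.
Square (2°×1°, digits 0–9): 0.6063/2 → 0, 1.6012/1 → 1; chars 01.
Subsquare (5′×2.5′, letters a–x): 0.6063/0.0833333 → 7 → h, 0.6012/0.0416667 → 14 → o; chars ho.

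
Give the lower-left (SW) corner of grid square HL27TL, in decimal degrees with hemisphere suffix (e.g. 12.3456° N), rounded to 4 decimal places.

27.4583° N, 34.4167° W

Field H=7, L=11: +7·20° lon, +11·10° lat → SW at lon -40°, lat 20°.
Square 2, 7: +2·2° lon, +7·1° lat → SW at lon -36°, lat 27°.
Subsquare t=19, l=11: +19·0.0833333° lon, +11·0.0416667° lat → SW at lon -34.4167°, lat 27.4583°.
latitude 27.4583° N, longitude 34.4167° W.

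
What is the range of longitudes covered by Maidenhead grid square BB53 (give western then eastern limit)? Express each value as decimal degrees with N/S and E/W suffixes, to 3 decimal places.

Field B=1, B=1: +1·20° lon, +1·10° lat → SW at lon -160°, lat -80°.
Square 5, 3: +5·2° lon, +3·1° lat → SW at lon -150°, lat -77°.
Cell spans 2° lon × 1° lat.
west 150.000° W, east 148.000° W.

150.000° W, 148.000° W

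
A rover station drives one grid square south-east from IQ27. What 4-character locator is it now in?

IQ36

Longitude square 2; +1 → 3.
Latitude square 7; −1 → 6.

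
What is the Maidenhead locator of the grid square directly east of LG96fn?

Longitude subsquare f = 5; +1 → 6 = g.
The latitude characters are unchanged.

LG96gn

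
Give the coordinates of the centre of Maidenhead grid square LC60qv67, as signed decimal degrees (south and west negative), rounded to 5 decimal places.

Field L=11, C=2: +11·20° lon, +2·10° lat → SW at lon 40°, lat -70°.
Square 6, 0: +6·2° lon, +0·1° lat → SW at lon 52°, lat -70°.
Subsquare q=16, v=21: +16·0.0833333° lon, +21·0.0416667° lat → SW at lon 53.3333°, lat -69.125°.
Extended square 6, 7: +6·0.00833333° lon, +7·0.00416667° lat → SW at lon 53.3833°, lat -69.0958°.
Cell spans 0.00833333° lon × 0.00416667° lat. Centre is SW corner plus half of each.
latitude -69.09375, longitude 53.38750.

-69.09375, 53.38750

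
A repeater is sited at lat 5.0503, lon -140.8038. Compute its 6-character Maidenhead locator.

BJ95ob

Add 180° to longitude and 90° to latitude: 39.1962, 95.0503.
Field: lon ⌊39.1962/20⌋ = 1 → B; lat ⌊95.0503/10⌋ = 9 → J.
Square: lon ⌊19.1962/2⌋ = 9; lat ⌊5.0503/1⌋ = 5.
Subsquare: lon ⌊1.1962/0.0833333⌋ = 14 → o; lat ⌊0.0503/0.0416667⌋ = 1 → b.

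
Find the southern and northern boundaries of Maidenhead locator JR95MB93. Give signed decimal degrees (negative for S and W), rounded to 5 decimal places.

85.05417, 85.05833

Field J=9, R=17: +9·20° lon, +17·10° lat → SW at lon 0°, lat 80°.
Square 9, 5: +9·2° lon, +5·1° lat → SW at lon 18°, lat 85°.
Subsquare m=12, b=1: +12·0.0833333° lon, +1·0.0416667° lat → SW at lon 19°, lat 85.0417°.
Extended square 9, 3: +9·0.00833333° lon, +3·0.00416667° lat → SW at lon 19.075°, lat 85.0542°.
Cell spans 0.00833333° lon × 0.00416667° lat.
south 85.05417, north 85.05833.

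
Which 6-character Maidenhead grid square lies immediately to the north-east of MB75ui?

Longitude subsquare u = 20; +1 → 21 = v.
Latitude subsquare i = 8; +1 → 9 = j.

MB75vj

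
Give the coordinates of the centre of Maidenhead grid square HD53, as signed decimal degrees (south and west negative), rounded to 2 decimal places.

-56.50, -29.00

Field H=7, D=3: +7·20° lon, +3·10° lat → SW at lon -40°, lat -60°.
Square 5, 3: +5·2° lon, +3·1° lat → SW at lon -30°, lat -57°.
Cell spans 2° lon × 1° lat. Centre is SW corner plus half of each.
latitude -56.50, longitude -29.00.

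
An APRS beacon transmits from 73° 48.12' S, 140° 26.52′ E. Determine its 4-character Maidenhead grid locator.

QB06

Shift to the Maidenhead origin (180°W, 90°S): lon 320.44, lat 16.20.
Field: lon ⌊320.44/20⌋ = 16 → Q; lat ⌊16.20/10⌋ = 1 → B.
Square: lon ⌊0.44/2⌋ = 0; lat ⌊6.20/1⌋ = 6.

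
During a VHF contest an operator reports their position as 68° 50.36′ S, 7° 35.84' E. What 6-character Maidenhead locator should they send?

JC31td

Shift to the Maidenhead origin (180°W, 90°S): lon 187.5973, lat 21.1607.
Field (20°×10°, letters A–R): lon ⌊187.5973/20⌋ = 9 → J; lat ⌊21.1607/10⌋ = 2 → C.
Square (2°×1°, digits 0–9): lon ⌊7.5973/2⌋ = 3; lat ⌊1.1607/1⌋ = 1.
Subsquare (5′×2.5′, letters a–x): lon ⌊1.5973/0.0833333⌋ = 19 → t; lat ⌊0.1607/0.0416667⌋ = 3 → d.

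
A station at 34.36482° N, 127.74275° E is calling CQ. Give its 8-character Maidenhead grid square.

Add 180° to longitude and 90° to latitude: 307.74275, 124.36482.
Field: lon ⌊307.74275/20⌋ = 15 → P; lat ⌊124.36482/10⌋ = 12 → M.
Square: lon ⌊7.74275/2⌋ = 3; lat ⌊4.36482/1⌋ = 4.
Subsquare: lon ⌊1.74275/0.0833333⌋ = 20 → u; lat ⌊0.36482/0.0416667⌋ = 8 → i.
Extended square: lon ⌊0.07608/0.00833333⌋ = 9; lat ⌊0.03149/0.00416667⌋ = 7.

PM34ui97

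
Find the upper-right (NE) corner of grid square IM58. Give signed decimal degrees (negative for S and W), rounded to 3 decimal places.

Field I=8, M=12: +8·20° lon, +12·10° lat → SW at lon -20°, lat 30°.
Square 5, 8: +5·2° lon, +8·1° lat → SW at lon -10°, lat 38°.
Cell spans 2° lon × 1° lat. NE corner is SW corner plus one full cell.
latitude 39.000, longitude -8.000.

39.000, -8.000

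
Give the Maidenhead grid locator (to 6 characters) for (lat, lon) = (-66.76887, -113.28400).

Shift to the Maidenhead origin (180°W, 90°S): lon 66.7160, lat 23.2311.
Field: 66.7160/20 → 3 → D, 23.2311/10 → 2 → C; chars DC.
Square: 6.7160/2 → 3, 3.2311/1 → 3; chars 33.
Subsquare: 0.7160/0.0833333 → 8 → i, 0.2311/0.0416667 → 5 → f; chars if.

DC33if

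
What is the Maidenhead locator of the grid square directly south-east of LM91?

MM00

Longitude square 9; +1 → 10, wraps to 0, carry into field.
Longitude field L = 11; +1 → 12 = M.
Latitude square 1; −1 → 0.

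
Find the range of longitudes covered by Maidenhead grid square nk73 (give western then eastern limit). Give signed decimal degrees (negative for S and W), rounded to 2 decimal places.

Field N=13, K=10: +13·20° lon, +10·10° lat → SW at lon 80°, lat 10°.
Square 7, 3: +7·2° lon, +3·1° lat → SW at lon 94°, lat 13°.
Cell spans 2° lon × 1° lat.
west 94.00, east 96.00.

94.00, 96.00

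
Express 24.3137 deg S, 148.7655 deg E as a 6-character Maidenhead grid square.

QG45jq

Offset from 180°W / 90°S: lon 328.7655°, lat 65.6863°.
Field: lon ⌊328.7655/20⌋ = 16 → Q; lat ⌊65.6863/10⌋ = 6 → G.
Square: lon ⌊8.7655/2⌋ = 4; lat ⌊5.6863/1⌋ = 5.
Subsquare: lon ⌊0.7655/0.0833333⌋ = 9 → j; lat ⌊0.6863/0.0416667⌋ = 16 → q.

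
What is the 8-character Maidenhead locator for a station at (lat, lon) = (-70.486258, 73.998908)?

Add 180° to longitude and 90° to latitude: 253.99891, 19.51374.
Field: lon ⌊253.99891/20⌋ = 12 → M; lat ⌊19.51374/10⌋ = 1 → B.
Square: lon ⌊13.99891/2⌋ = 6; lat ⌊9.51374/1⌋ = 9.
Subsquare: lon ⌊1.99891/0.0833333⌋ = 23 → x; lat ⌊0.51374/0.0416667⌋ = 12 → m.
Extended square: lon ⌊0.08224/0.00833333⌋ = 9; lat ⌊0.01374/0.00416667⌋ = 3.

MB69xm93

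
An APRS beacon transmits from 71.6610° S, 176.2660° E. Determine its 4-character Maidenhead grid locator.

RB88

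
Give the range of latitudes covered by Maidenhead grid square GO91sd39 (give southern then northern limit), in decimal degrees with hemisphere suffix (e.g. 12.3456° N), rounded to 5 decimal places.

51.16250° N, 51.16667° N

Field G=6, O=14: +6·20° lon, +14·10° lat → SW at lon -60°, lat 50°.
Square 9, 1: +9·2° lon, +1·1° lat → SW at lon -42°, lat 51°.
Subsquare s=18, d=3: +18·0.0833333° lon, +3·0.0416667° lat → SW at lon -40.5°, lat 51.125°.
Extended square 3, 9: +3·0.00833333° lon, +9·0.00416667° lat → SW at lon -40.475°, lat 51.1625°.
Cell spans 0.00833333° lon × 0.00416667° lat.
south 51.16250° N, north 51.16667° N.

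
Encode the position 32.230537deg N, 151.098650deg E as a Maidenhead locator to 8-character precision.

Shift to the Maidenhead origin (180°W, 90°S): lon 331.09865, lat 122.23054.
Field (20°×10°, letters A–R): lon ⌊331.09865/20⌋ = 16 → Q; lat ⌊122.23054/10⌋ = 12 → M.
Square (2°×1°, digits 0–9): lon ⌊11.09865/2⌋ = 5; lat ⌊2.23054/1⌋ = 2.
Subsquare (5′×2.5′, letters a–x): lon ⌊1.09865/0.0833333⌋ = 13 → n; lat ⌊0.23054/0.0416667⌋ = 5 → f.
Extended square (30″×15″, digits 0–9): lon ⌊0.01532/0.00833333⌋ = 1; lat ⌊0.02220/0.00416667⌋ = 5.

QM52nf15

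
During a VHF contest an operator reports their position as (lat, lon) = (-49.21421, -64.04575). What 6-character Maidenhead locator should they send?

FE70xs

Shift to the Maidenhead origin (180°W, 90°S): lon 115.9543, lat 40.7858.
Field: lon ⌊115.9543/20⌋ = 5 → F; lat ⌊40.7858/10⌋ = 4 → E.
Square: lon ⌊15.9543/2⌋ = 7; lat ⌊0.7858/1⌋ = 0.
Subsquare: lon ⌊1.9543/0.0833333⌋ = 23 → x; lat ⌊0.7858/0.0416667⌋ = 18 → s.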